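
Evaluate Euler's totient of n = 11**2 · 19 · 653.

φ(1501247) = 1501247 · (1 − 1/11) · (1 − 1/19) · (1 − 1/653)
       = 1501247 · 117360/136477 = 1290960.

1290960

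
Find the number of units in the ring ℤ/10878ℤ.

3024

First factor: 10878 = 2 · 3 · 7^2 · 37.
φ(10878) = 10878 · (1 − 1/2) · (1 − 1/3) · (1 − 1/7) · (1 − 1/37)
       = 10878 · 432/1554 = 3024.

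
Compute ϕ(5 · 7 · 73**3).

φ(5) = 5 − 1 = 4.
φ(7) = 7 − 1 = 6.
φ(73^3) = 73^2·(73−1) = 5329·72 = 383688.
Since φ is multiplicative, φ(13615595) = 4 · 6 · 383688 = 9208512.

9208512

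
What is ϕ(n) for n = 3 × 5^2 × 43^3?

φ(3) = 3 − 1 = 2.
φ(5^2) = 5^2 − 5^1 = 25 − 5 = 20.
φ(43^3) = 43^3 − 43^2 = 79507 − 1849 = 77658.
φ(5963025) = 2 × 20 × 77658 = 3106320.

3106320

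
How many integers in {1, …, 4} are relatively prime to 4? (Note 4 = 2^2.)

2

φ(2^2) = 2^1·(2−1) = 2·1 = 2.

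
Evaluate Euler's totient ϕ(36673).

Factor 36673: 36673 = 7 * 13**2 * 31.
φ(36673) = 36673 · (1 − 1/7) · (1 − 1/13) · (1 − 1/31)
       = 36673 · 2160/2821 = 28080.

28080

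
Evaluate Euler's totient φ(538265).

340704

538265 = 5 × 7^2 × 13^3.
φ(538265) = 538265 · (1 − 1/5) · (1 − 1/7) · (1 − 1/13)
       = 538265 · 288/455 = 340704.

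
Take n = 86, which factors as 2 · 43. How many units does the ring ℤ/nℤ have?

φ(86) = 86 · (1 − 1/2) · (1 − 1/43)
       = 86 · 42/86 = 42.

42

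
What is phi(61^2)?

3660

φ(61^2) = 61^2 − 61^1 = 3721 − 61 = 3660.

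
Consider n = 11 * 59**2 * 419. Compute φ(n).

14303960

φ(11) = 11 − 1 = 10.
φ(59^2) = 59^1·(59−1) = 59·58 = 3422.
φ(419) = 419 − 1 = 418.
φ(16043929) = 10 × 3422 × 418 = 14303960.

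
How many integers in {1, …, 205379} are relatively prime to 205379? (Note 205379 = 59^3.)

201898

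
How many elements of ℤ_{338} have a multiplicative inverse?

338 = 2 × 13^2.
φ(338) = 338 · (1 − 1/2) · (1 − 1/13)
       = 338 · 12/26 = 156.

156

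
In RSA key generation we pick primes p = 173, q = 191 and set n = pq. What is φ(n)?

φ(33043) = 33043 · (1 − 1/173) · (1 − 1/191)
       = 33043 · 32680/33043 = 32680.

32680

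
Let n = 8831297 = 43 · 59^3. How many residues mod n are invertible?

φ(8831297) = 8831297 · (1 − 1/43) · (1 − 1/59)
       = 8831297 · 2436/2537 = 8479716.

8479716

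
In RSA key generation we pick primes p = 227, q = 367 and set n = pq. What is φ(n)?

82716

For distinct primes, φ(pq) = (p−1)(q−1) = 226 × 366 = 82716.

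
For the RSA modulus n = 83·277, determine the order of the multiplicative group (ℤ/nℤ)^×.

22632

φ(n) = (p − 1)(q − 1) = (83−1)(277−1) = 82·276 = 22632.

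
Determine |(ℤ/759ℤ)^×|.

440

First factor: 759 = 3 · 11 · 23.
φ(759) = 759 · (1 − 1/3) · (1 − 1/11) · (1 − 1/23)
       = 759 · 440/759 = 440.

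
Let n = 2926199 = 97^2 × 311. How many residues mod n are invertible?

φ(97^2) = 97^2 − 97^1 = 9409 − 97 = 9312.
φ(311) = 311 − 1 = 310.
φ(2926199) = 9312 × 310 = 2886720.

2886720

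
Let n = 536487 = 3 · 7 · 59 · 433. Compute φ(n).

φ(3) = 3 − 1 = 2.
φ(7) = 7 − 1 = 6.
φ(59) = 59 − 1 = 58.
φ(433) = 433 − 1 = 432.
φ(536487) = 2 × 6 × 58 × 432 = 300672.

300672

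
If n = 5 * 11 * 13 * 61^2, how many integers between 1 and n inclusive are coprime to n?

1756800

φ(2660515) = 2660515 · (1 − 1/5) · (1 − 1/11) · (1 − 1/13) · (1 − 1/61)
       = 2660515 · 28800/43615 = 1756800.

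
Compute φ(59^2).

φ(59^2) = 59^2 − 59^1 = 3481 − 59 = 3422.

3422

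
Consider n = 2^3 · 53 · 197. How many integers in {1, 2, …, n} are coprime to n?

φ(83528) = 83528 · (1 − 1/2) · (1 − 1/53) · (1 − 1/197)
       = 83528 · 10192/20882 = 40768.

40768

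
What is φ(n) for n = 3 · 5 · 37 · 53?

φ(3) = 3 − 1 = 2.
φ(5) = 5 − 1 = 4.
φ(37) = 37 − 1 = 36.
φ(53) = 53 − 1 = 52.
Multiply: 2 · 4 · 36 · 52 = 14976.

14976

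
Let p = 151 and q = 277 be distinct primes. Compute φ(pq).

41400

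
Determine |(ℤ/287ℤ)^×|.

First factor: 287 = 7 * 41.
φ(287) = 287 · (1 − 1/7) · (1 − 1/41)
       = 287 · 240/287 = 240.

240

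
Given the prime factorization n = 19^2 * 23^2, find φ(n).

φ(19^2) = 19^2 − 19^1 = 361 − 19 = 342.
φ(23^2) = 23^1·(23−1) = 23·22 = 506.
Multiply: 342 · 506 = 173052.

173052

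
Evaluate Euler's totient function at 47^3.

φ(47^3) = 47^2·(47−1) = 2209·46 = 101614.

101614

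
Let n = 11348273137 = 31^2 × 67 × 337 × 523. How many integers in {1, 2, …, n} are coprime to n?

10765560960

φ(11348273137) = 11348273137 · (1 − 1/31) · (1 − 1/67) · (1 − 1/337) · (1 − 1/523)
       = 11348273137 · 347276160/366073327 = 10765560960.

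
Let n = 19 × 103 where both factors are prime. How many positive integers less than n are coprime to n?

φ(1957) = 1957 · (1 − 1/19) · (1 − 1/103)
       = 1957 · 1836/1957 = 1836.

1836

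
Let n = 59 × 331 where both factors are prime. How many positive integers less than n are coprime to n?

19140

φ(19529) = 19529 · (1 − 1/59) · (1 − 1/331)
       = 19529 · 19140/19529 = 19140.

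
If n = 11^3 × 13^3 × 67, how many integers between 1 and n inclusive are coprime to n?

161956080

φ(11^3) = 11^2·(11−1) = 121·10 = 1210.
φ(13^3) = 13^2·(13−1) = 169·12 = 2028.
φ(67) = 67 − 1 = 66.
Multiply: 1210 · 2028 · 66 = 161956080.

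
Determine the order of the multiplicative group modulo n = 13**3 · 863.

φ(1896011) = 1896011 · (1 − 1/13) · (1 − 1/863)
       = 1896011 · 10344/11219 = 1748136.

1748136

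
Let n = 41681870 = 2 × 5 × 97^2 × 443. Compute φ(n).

16463616

φ(2) = 2 − 1 = 1.
φ(5) = 5 − 1 = 4.
φ(97^2) = 97^1·(97−1) = 97·96 = 9312.
φ(443) = 443 − 1 = 442.
φ(41681870) = 1 × 4 × 9312 × 442 = 16463616.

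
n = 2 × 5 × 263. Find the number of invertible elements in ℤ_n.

φ(2) = 2 − 1 = 1.
φ(5) = 5 − 1 = 4.
φ(263) = 263 − 1 = 262.
Since φ is multiplicative, φ(2630) = 1 · 4 · 262 = 1048.

1048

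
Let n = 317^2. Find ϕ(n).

100172

φ(317^2) = 317^1·(317−1) = 317·316 = 100172.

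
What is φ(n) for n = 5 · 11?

φ(55) = 55 · (1 − 1/5) · (1 − 1/11)
       = 55 · 40/55 = 40.

40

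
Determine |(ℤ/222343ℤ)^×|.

179200

Prime factorization: 222343 = 11 * 17 * 29 * 41.
φ(11) = 11 − 1 = 10.
φ(17) = 17 − 1 = 16.
φ(29) = 29 − 1 = 28.
φ(41) = 41 − 1 = 40.
φ(222343) = 10 × 16 × 28 × 40 = 179200.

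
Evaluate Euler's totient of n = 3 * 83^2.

13612

φ(3) = 3 − 1 = 2.
φ(83^2) = 83^1·(83−1) = 83·82 = 6806.
Since φ is multiplicative, φ(20667) = 2 · 6806 = 13612.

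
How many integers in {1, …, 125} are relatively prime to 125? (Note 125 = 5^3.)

φ(5^3) = 5^2·(5−1) = 25·4 = 100.

100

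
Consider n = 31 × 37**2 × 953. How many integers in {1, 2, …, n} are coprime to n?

38041920

φ(40444367) = 40444367 · (1 − 1/31) · (1 − 1/37) · (1 − 1/953)
       = 40444367 · 1028160/1093091 = 38041920.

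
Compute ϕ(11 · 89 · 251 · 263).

57640000

φ(11) = 11 − 1 = 10.
φ(89) = 89 − 1 = 88.
φ(251) = 251 − 1 = 250.
φ(263) = 263 − 1 = 262.
Multiply: 10 · 88 · 250 · 262 = 57640000.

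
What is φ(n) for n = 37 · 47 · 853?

1410912

φ(37) = 37 − 1 = 36.
φ(47) = 47 − 1 = 46.
φ(853) = 853 − 1 = 852.
Since φ is multiplicative, φ(1483367) = 36 · 46 · 852 = 1410912.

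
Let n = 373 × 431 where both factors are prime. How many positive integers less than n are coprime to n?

φ(373) = 373 − 1 = 372.
φ(431) = 431 − 1 = 430.
Multiply: 372 · 430 = 159960.

159960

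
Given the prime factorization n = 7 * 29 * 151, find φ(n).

25200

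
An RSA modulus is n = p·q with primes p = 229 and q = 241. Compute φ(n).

54720

φ(55189) = 55189 · (1 − 1/229) · (1 − 1/241)
       = 55189 · 54720/55189 = 54720.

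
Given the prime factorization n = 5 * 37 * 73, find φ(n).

10368

φ(13505) = 13505 · (1 − 1/5) · (1 − 1/37) · (1 − 1/73)
       = 13505 · 10368/13505 = 10368.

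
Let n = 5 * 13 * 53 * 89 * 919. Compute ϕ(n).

φ(281769995) = 281769995 · (1 − 1/5) · (1 − 1/13) · (1 − 1/53) · (1 − 1/89) · (1 − 1/919)
       = 281769995 · 201636864/281769995 = 201636864.

201636864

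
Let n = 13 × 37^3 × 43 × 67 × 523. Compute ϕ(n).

855757913472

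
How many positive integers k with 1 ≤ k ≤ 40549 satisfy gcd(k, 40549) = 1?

Prime factorization: 40549 = 23 * 41 * 43.
φ(40549) = 40549 · (1 − 1/23) · (1 − 1/41) · (1 − 1/43)
       = 40549 · 36960/40549 = 36960.

36960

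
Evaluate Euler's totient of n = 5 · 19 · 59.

φ(5605) = 5605 · (1 − 1/5) · (1 − 1/19) · (1 − 1/59)
       = 5605 · 4176/5605 = 4176.

4176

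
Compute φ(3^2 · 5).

φ(45) = 45 · (1 − 1/3) · (1 − 1/5)
       = 45 · 8/15 = 24.

24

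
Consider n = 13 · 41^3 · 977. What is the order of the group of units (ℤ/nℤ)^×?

φ(875365621) = 875365621 · (1 − 1/13) · (1 − 1/41) · (1 − 1/977)
       = 875365621 · 468480/520741 = 787514880.

787514880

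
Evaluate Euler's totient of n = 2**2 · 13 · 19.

φ(988) = 988 · (1 − 1/2) · (1 − 1/13) · (1 − 1/19)
       = 988 · 216/494 = 432.

432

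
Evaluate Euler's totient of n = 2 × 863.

φ(2) = 2 − 1 = 1.
φ(863) = 863 − 1 = 862.
Multiply: 1 · 862 = 862.

862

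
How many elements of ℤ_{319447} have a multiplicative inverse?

Prime factorization: 319447 = 17 * 19 * 23 * 43.
φ(17) = 17 − 1 = 16.
φ(19) = 19 − 1 = 18.
φ(23) = 23 − 1 = 22.
φ(43) = 43 − 1 = 42.
φ(319447) = 16 × 18 × 22 × 42 = 266112.

266112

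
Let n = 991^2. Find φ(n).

φ(991^2) = 991^2 − 991^1 = 982081 − 991 = 981090.

981090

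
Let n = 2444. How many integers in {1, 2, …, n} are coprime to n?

First factor: 2444 = 2^2 · 13 · 47.
φ(2^2) = 2^1·(2−1) = 2·1 = 2.
φ(13) = 13 − 1 = 12.
φ(47) = 47 − 1 = 46.
φ(2444) = 2 × 12 × 46 = 1104.

1104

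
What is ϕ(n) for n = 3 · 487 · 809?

φ(1181949) = 1181949 · (1 − 1/3) · (1 − 1/487) · (1 − 1/809)
       = 1181949 · 785376/1181949 = 785376.

785376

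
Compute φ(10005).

4928

Prime factorization: 10005 = 3 * 5 * 23 * 29.
φ(10005) = 10005 · (1 − 1/3) · (1 − 1/5) · (1 − 1/23) · (1 − 1/29)
       = 10005 · 4928/10005 = 4928.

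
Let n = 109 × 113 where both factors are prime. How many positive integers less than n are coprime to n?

12096

φ(12317) = 12317 · (1 − 1/109) · (1 − 1/113)
       = 12317 · 12096/12317 = 12096.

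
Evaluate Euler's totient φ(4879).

Prime factorization: 4879 = 7 · 17 · 41.
φ(4879) = 4879 · (1 − 1/7) · (1 − 1/17) · (1 − 1/41)
       = 4879 · 3840/4879 = 3840.

3840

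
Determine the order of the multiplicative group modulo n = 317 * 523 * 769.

φ(127493279) = 127493279 · (1 − 1/317) · (1 − 1/523) · (1 − 1/769)
       = 127493279 · 126683136/127493279 = 126683136.

126683136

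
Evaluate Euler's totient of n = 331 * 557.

183480

φ(184367) = 184367 · (1 − 1/331) · (1 − 1/557)
       = 184367 · 183480/184367 = 183480.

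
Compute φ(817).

756

817 = 19 · 43.
φ(817) = 817 · (1 − 1/19) · (1 − 1/43)
       = 817 · 756/817 = 756.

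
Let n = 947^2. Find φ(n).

φ(947^2) = 947^1·(947−1) = 947·946 = 895862.

895862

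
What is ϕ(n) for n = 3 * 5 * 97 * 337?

258048

φ(490335) = 490335 · (1 − 1/3) · (1 − 1/5) · (1 − 1/97) · (1 − 1/337)
       = 490335 · 258048/490335 = 258048.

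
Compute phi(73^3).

φ(73^3) = 73^3 − 73^2 = 389017 − 5329 = 383688.

383688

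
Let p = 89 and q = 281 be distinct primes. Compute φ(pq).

24640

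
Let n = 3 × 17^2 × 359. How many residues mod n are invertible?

194752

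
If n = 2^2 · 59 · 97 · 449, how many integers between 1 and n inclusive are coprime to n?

φ(10278508) = 10278508 · (1 − 1/2) · (1 − 1/59) · (1 − 1/97) · (1 − 1/449)
       = 10278508 · 2494464/5139254 = 4988928.

4988928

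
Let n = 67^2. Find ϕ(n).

φ(67^2) = 67^2 − 67^1 = 4489 − 67 = 4422.

4422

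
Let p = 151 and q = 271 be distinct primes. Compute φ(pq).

40500

For distinct primes, φ(pq) = (p−1)(q−1) = 150 × 270 = 40500.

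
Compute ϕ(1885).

1344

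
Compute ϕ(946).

420

Factor 946: 946 = 2 · 11 · 43.
φ(2) = 2 − 1 = 1.
φ(11) = 11 − 1 = 10.
φ(43) = 43 − 1 = 42.
Multiply: 1 · 10 · 42 = 420.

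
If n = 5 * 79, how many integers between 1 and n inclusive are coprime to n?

312

φ(5) = 5 − 1 = 4.
φ(79) = 79 − 1 = 78.
Since φ is multiplicative, φ(395) = 4 · 78 = 312.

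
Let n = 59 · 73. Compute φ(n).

φ(59) = 59 − 1 = 58.
φ(73) = 73 − 1 = 72.
φ(4307) = 58 × 72 = 4176.

4176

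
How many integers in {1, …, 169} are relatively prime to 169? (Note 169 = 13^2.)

φ(169) = 169 · (1 − 1/13)
       = 169 · 12/13 = 156.

156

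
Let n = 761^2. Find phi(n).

φ(761^2) = 761^1·(761−1) = 761·760 = 578360.

578360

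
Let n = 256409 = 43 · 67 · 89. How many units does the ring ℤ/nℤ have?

φ(256409) = 256409 · (1 − 1/43) · (1 − 1/67) · (1 − 1/89)
       = 256409 · 243936/256409 = 243936.

243936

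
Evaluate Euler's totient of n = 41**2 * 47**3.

φ(174526463) = 174526463 · (1 − 1/41) · (1 − 1/47)
       = 174526463 · 1840/1927 = 166646960.

166646960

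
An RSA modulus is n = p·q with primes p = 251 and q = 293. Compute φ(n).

73000

For distinct primes, φ(pq) = (p−1)(q−1) = 250 × 292 = 73000.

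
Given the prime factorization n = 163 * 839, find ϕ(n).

135756

φ(136757) = 136757 · (1 − 1/163) · (1 − 1/839)
       = 136757 · 135756/136757 = 135756.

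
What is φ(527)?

480

527 = 17 · 31.
φ(17) = 17 − 1 = 16.
φ(31) = 31 − 1 = 30.
Since φ is multiplicative, φ(527) = 16 · 30 = 480.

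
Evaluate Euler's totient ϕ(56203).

Factor 56203: 56203 = 7^2 * 31 * 37.
φ(56203) = 56203 · (1 − 1/7) · (1 − 1/31) · (1 − 1/37)
       = 56203 · 6480/8029 = 45360.

45360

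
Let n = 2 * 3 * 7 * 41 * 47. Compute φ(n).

φ(2) = 2 − 1 = 1.
φ(3) = 3 − 1 = 2.
φ(7) = 7 − 1 = 6.
φ(41) = 41 − 1 = 40.
φ(47) = 47 − 1 = 46.
Multiply: 1 · 2 · 6 · 40 · 46 = 22080.

22080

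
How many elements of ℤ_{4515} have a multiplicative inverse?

First factor: 4515 = 3 · 5 · 7 · 43.
φ(4515) = 4515 · (1 − 1/3) · (1 − 1/5) · (1 − 1/7) · (1 − 1/43)
       = 4515 · 2016/4515 = 2016.

2016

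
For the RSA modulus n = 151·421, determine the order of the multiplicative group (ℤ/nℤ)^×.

φ(pq) = (p−1)(q−1) = 150 · 420 = 63000.

63000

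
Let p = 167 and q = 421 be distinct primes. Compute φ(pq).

φ(n) = (p − 1)(q − 1) = (167−1)(421−1) = 166·420 = 69720.

69720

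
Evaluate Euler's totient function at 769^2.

φ(591361) = 591361 · (1 − 1/769)
       = 591361 · 768/769 = 590592.

590592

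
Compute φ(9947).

8232

Prime factorization: 9947 = 7^3 · 29.
φ(9947) = 9947 · (1 − 1/7) · (1 − 1/29)
       = 9947 · 168/203 = 8232.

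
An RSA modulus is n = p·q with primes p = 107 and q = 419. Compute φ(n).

44308

φ(107) = 107 − 1 = 106.
φ(419) = 419 − 1 = 418.
φ(44833) = 106 × 418 = 44308.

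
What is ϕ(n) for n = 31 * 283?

8460

φ(8773) = 8773 · (1 − 1/31) · (1 − 1/283)
       = 8773 · 8460/8773 = 8460.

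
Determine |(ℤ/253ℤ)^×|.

Factor 253: 253 = 11 · 23.
φ(11) = 11 − 1 = 10.
φ(23) = 23 − 1 = 22.
Multiply: 10 · 22 = 220.

220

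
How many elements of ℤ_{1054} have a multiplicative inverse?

480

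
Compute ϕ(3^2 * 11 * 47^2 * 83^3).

φ(3^2) = 3^1·(3−1) = 3·2 = 6.
φ(11) = 11 − 1 = 10.
φ(47^2) = 47^1·(47−1) = 47·46 = 2162.
φ(83^3) = 83^3 − 83^2 = 571787 − 6889 = 564898.
Since φ is multiplicative, φ(125044670817) = 6 · 10 · 2162 · 564898 = 73278568560.

73278568560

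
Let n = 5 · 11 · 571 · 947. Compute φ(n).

21568800

φ(29740535) = 29740535 · (1 − 1/5) · (1 − 1/11) · (1 − 1/571) · (1 − 1/947)
       = 29740535 · 21568800/29740535 = 21568800.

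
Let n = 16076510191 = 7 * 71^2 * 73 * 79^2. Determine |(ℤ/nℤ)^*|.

13230060480

φ(16076510191) = 16076510191 · (1 − 1/7) · (1 − 1/71) · (1 − 1/73) · (1 − 1/79)
       = 16076510191 · 2358720/2866199 = 13230060480.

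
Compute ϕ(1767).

1767 = 3 · 19 · 31.
φ(3) = 3 − 1 = 2.
φ(19) = 19 − 1 = 18.
φ(31) = 31 − 1 = 30.
Multiply: 2 · 18 · 30 = 1080.

1080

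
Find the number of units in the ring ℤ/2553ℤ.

1584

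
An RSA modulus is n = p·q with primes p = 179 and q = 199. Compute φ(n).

35244

φ(179) = 179 − 1 = 178.
φ(199) = 199 − 1 = 198.
φ(35621) = 178 × 198 = 35244.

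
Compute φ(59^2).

3422

φ(59^2) = 59^2 − 59^1 = 3481 − 59 = 3422.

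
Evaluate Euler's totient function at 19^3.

6498

φ(6859) = 6859 · (1 − 1/19)
       = 6859 · 18/19 = 6498.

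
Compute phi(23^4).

φ(23^4) = 23^4 − 23^3 = 279841 − 12167 = 267674.

267674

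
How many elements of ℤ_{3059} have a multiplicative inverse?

First factor: 3059 = 7 × 19 × 23.
φ(3059) = 3059 · (1 − 1/7) · (1 − 1/19) · (1 − 1/23)
       = 3059 · 2376/3059 = 2376.

2376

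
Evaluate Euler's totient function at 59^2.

3422

φ(3481) = 3481 · (1 − 1/59)
       = 3481 · 58/59 = 3422.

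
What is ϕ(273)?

First factor: 273 = 3 × 7 × 13.
φ(3) = 3 − 1 = 2.
φ(7) = 7 − 1 = 6.
φ(13) = 13 − 1 = 12.
φ(273) = 2 × 6 × 12 = 144.

144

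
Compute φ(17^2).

272

φ(289) = 289 · (1 − 1/17)
       = 289 · 16/17 = 272.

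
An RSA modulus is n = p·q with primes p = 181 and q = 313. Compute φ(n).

φ(56653) = 56653 · (1 − 1/181) · (1 − 1/313)
       = 56653 · 56160/56653 = 56160.

56160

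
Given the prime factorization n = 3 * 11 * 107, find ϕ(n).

2120

φ(3531) = 3531 · (1 − 1/3) · (1 − 1/11) · (1 − 1/107)
       = 3531 · 2120/3531 = 2120.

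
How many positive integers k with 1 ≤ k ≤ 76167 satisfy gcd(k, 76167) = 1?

Prime factorization: 76167 = 3**3 · 7 · 13 · 31.
φ(76167) = 76167 · (1 − 1/3) · (1 − 1/7) · (1 − 1/13) · (1 − 1/31)
       = 76167 · 4320/8463 = 38880.

38880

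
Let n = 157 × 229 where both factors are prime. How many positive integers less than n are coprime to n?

φ(n) = (p − 1)(q − 1) = (157−1)(229−1) = 156·228 = 35568.

35568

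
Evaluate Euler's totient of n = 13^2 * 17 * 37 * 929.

φ(98753629) = 98753629 · (1 − 1/13) · (1 − 1/17) · (1 − 1/37) · (1 − 1/929)
       = 98753629 · 6414336/7596433 = 83386368.

83386368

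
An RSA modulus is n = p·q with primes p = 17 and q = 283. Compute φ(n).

4512

φ(17) = 17 − 1 = 16.
φ(283) = 283 − 1 = 282.
φ(4811) = 16 × 282 = 4512.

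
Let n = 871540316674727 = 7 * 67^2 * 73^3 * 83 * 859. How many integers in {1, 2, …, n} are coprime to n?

716224784685696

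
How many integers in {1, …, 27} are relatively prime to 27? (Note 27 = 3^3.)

φ(3^3) = 3^2·(3−1) = 9·2 = 18.

18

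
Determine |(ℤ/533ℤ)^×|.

480

Factor 533: 533 = 13 * 41.
φ(13) = 13 − 1 = 12.
φ(41) = 41 − 1 = 40.
φ(533) = 12 × 40 = 480.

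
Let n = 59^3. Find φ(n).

φ(205379) = 205379 · (1 − 1/59)
       = 205379 · 58/59 = 201898.

201898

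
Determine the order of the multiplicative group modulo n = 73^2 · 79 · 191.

77893920

φ(80409281) = 80409281 · (1 − 1/73) · (1 − 1/79) · (1 − 1/191)
       = 80409281 · 1067040/1101497 = 77893920.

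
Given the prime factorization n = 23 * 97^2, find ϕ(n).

204864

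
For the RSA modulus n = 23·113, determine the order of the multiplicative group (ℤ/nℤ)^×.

φ(n) = (p − 1)(q − 1) = (23−1)(113−1) = 22·112 = 2464.

2464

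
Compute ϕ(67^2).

4422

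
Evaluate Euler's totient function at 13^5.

342732

φ(371293) = 371293 · (1 − 1/13)
       = 371293 · 12/13 = 342732.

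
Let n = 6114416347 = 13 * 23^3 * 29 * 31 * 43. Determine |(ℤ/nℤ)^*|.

φ(6114416347) = 6114416347 · (1 − 1/13) · (1 − 1/23) · (1 − 1/29) · (1 − 1/31) · (1 − 1/43)
       = 6114416347 · 9313920/11558443 = 4927063680.

4927063680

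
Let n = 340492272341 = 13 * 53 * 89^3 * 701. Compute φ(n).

φ(13) = 13 − 1 = 12.
φ(53) = 53 − 1 = 52.
φ(89^3) = 89^2·(89−1) = 7921·88 = 697048.
φ(701) = 701 − 1 = 700.
φ(340492272341) = 12 × 52 × 697048 × 700 = 304470566400.

304470566400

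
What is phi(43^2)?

1806

φ(1849) = 1849 · (1 − 1/43)
       = 1849 · 42/43 = 1806.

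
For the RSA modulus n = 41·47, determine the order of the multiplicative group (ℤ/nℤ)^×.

1840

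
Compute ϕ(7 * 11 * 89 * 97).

φ(7) = 7 − 1 = 6.
φ(11) = 11 − 1 = 10.
φ(89) = 89 − 1 = 88.
φ(97) = 97 − 1 = 96.
Since φ is multiplicative, φ(664741) = 6 · 10 · 88 · 96 = 506880.

506880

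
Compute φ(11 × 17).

160

φ(187) = 187 · (1 − 1/11) · (1 − 1/17)
       = 187 · 160/187 = 160.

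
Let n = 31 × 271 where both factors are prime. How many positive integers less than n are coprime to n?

8100

φ(31) = 31 − 1 = 30.
φ(271) = 271 − 1 = 270.
φ(8401) = 30 × 270 = 8100.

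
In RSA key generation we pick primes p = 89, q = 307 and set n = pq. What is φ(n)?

26928

φ(n) = (p − 1)(q − 1) = (89−1)(307−1) = 88·306 = 26928.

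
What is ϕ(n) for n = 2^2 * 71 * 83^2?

φ(1956476) = 1956476 · (1 − 1/2) · (1 − 1/71) · (1 − 1/83)
       = 1956476 · 5740/11786 = 952840.

952840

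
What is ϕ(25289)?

First factor: 25289 = 11^3 · 19.
φ(25289) = 25289 · (1 − 1/11) · (1 − 1/19)
       = 25289 · 180/209 = 21780.

21780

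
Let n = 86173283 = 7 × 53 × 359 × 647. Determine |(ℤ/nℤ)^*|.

72155616

φ(7) = 7 − 1 = 6.
φ(53) = 53 − 1 = 52.
φ(359) = 359 − 1 = 358.
φ(647) = 647 − 1 = 646.
Multiply: 6 · 52 · 358 · 646 = 72155616.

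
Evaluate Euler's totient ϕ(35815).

24192

First factor: 35815 = 5 × 13 × 19 × 29.
φ(5) = 5 − 1 = 4.
φ(13) = 13 − 1 = 12.
φ(19) = 19 − 1 = 18.
φ(29) = 29 − 1 = 28.
Multiply: 4 · 12 · 18 · 28 = 24192.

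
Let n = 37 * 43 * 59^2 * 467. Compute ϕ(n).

2411113824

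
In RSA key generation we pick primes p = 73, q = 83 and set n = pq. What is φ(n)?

5904

φ(6059) = 6059 · (1 − 1/73) · (1 − 1/83)
       = 6059 · 5904/6059 = 5904.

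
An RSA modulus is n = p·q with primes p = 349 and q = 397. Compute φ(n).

137808

For distinct primes, φ(pq) = (p−1)(q−1) = 348 × 396 = 137808.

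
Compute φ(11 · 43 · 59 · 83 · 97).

φ(11) = 11 − 1 = 10.
φ(43) = 43 − 1 = 42.
φ(59) = 59 − 1 = 58.
φ(83) = 83 − 1 = 82.
φ(97) = 97 − 1 = 96.
φ(224679257) = 10 × 42 × 58 × 82 × 96 = 191761920.

191761920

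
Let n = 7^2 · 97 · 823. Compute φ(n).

φ(7^2) = 7^1·(7−1) = 7·6 = 42.
φ(97) = 97 − 1 = 96.
φ(823) = 823 − 1 = 822.
φ(3911719) = 42 × 96 × 822 = 3314304.

3314304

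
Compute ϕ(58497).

Prime factorization: 58497 = 3 · 17 · 31 · 37.
φ(58497) = 58497 · (1 − 1/3) · (1 − 1/17) · (1 − 1/31) · (1 − 1/37)
       = 58497 · 34560/58497 = 34560.

34560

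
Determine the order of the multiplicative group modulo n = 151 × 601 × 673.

60480000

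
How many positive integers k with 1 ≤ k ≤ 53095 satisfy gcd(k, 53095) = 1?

34560

First factor: 53095 = 5 * 7 * 37 * 41.
φ(5) = 5 − 1 = 4.
φ(7) = 7 − 1 = 6.
φ(37) = 37 − 1 = 36.
φ(41) = 41 − 1 = 40.
Multiply: 4 · 6 · 36 · 40 = 34560.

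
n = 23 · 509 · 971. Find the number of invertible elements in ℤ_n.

φ(23) = 23 − 1 = 22.
φ(509) = 509 − 1 = 508.
φ(971) = 971 − 1 = 970.
φ(11367497) = 22 × 508 × 970 = 10840720.

10840720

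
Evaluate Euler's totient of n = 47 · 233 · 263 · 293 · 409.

333111880704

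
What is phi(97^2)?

φ(97^2) = 97^1·(97−1) = 97·96 = 9312.

9312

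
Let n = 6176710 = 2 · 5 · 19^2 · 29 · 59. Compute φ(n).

2221632

φ(6176710) = 6176710 · (1 − 1/2) · (1 − 1/5) · (1 − 1/19) · (1 − 1/29) · (1 − 1/59)
       = 6176710 · 116928/325090 = 2221632.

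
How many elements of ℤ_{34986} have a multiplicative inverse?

Prime factorization: 34986 = 2 · 3 · 7^3 · 17.
φ(34986) = 34986 · (1 − 1/2) · (1 − 1/3) · (1 − 1/7) · (1 − 1/17)
       = 34986 · 192/714 = 9408.

9408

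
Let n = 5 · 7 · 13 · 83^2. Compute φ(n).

1960128

φ(5) = 5 − 1 = 4.
φ(7) = 7 − 1 = 6.
φ(13) = 13 − 1 = 12.
φ(83^2) = 83^2 − 83^1 = 6889 − 83 = 6806.
Since φ is multiplicative, φ(3134495) = 4 · 6 · 12 · 6806 = 1960128.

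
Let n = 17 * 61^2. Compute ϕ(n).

φ(17) = 17 − 1 = 16.
φ(61^2) = 61^1·(61−1) = 61·60 = 3660.
Since φ is multiplicative, φ(63257) = 16 · 3660 = 58560.

58560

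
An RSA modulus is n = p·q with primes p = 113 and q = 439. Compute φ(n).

49056

φ(n) = (p − 1)(q − 1) = (113−1)(439−1) = 112·438 = 49056.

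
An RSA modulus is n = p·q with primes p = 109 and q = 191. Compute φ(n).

20520

φ(n) = (p − 1)(q − 1) = (109−1)(191−1) = 108·190 = 20520.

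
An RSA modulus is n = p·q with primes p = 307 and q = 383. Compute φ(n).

For distinct primes, φ(pq) = (p−1)(q−1) = 306 × 382 = 116892.

116892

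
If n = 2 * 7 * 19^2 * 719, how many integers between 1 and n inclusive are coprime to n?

1473336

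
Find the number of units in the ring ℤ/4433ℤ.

3600

First factor: 4433 = 11 * 13 * 31.
φ(4433) = 4433 · (1 − 1/11) · (1 − 1/13) · (1 − 1/31)
       = 4433 · 3600/4433 = 3600.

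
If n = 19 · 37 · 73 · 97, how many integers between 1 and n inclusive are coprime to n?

φ(19) = 19 − 1 = 18.
φ(37) = 37 − 1 = 36.
φ(73) = 73 − 1 = 72.
φ(97) = 97 − 1 = 96.
φ(4977943) = 18 × 36 × 72 × 96 = 4478976.

4478976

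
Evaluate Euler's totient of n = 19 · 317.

φ(6023) = 6023 · (1 − 1/19) · (1 − 1/317)
       = 6023 · 5688/6023 = 5688.

5688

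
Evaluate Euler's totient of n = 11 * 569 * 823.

4668960

φ(11) = 11 − 1 = 10.
φ(569) = 569 − 1 = 568.
φ(823) = 823 − 1 = 822.
Since φ is multiplicative, φ(5151157) = 10 · 568 · 822 = 4668960.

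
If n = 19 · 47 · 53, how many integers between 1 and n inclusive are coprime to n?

43056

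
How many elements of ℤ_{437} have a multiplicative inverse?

437 = 19 · 23.
φ(437) = 437 · (1 − 1/19) · (1 − 1/23)
       = 437 · 396/437 = 396.

396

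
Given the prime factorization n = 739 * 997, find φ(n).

φ(739) = 739 − 1 = 738.
φ(997) = 997 − 1 = 996.
Since φ is multiplicative, φ(736783) = 738 · 996 = 735048.

735048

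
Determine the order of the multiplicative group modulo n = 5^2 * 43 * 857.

φ(921275) = 921275 · (1 − 1/5) · (1 − 1/43) · (1 − 1/857)
       = 921275 · 143808/184255 = 719040.

719040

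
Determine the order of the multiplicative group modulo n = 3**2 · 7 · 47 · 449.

741888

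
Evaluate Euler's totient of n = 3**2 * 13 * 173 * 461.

φ(9331101) = 9331101 · (1 − 1/3) · (1 − 1/13) · (1 − 1/173) · (1 − 1/461)
       = 9331101 · 1898880/3110367 = 5696640.

5696640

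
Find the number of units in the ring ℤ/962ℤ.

432

Factor 962: 962 = 2 · 13 · 37.
φ(962) = 962 · (1 − 1/2) · (1 − 1/13) · (1 − 1/37)
       = 962 · 432/962 = 432.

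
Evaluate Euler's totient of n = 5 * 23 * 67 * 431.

φ(5) = 5 − 1 = 4.
φ(23) = 23 − 1 = 22.
φ(67) = 67 − 1 = 66.
φ(431) = 431 − 1 = 430.
Multiply: 4 · 22 · 66 · 430 = 2497440.

2497440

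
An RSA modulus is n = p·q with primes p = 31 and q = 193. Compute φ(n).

φ(pq) = (p−1)(q−1) = 30 · 192 = 5760.

5760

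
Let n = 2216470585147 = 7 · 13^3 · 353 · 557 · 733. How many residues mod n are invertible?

1743202086912

φ(7) = 7 − 1 = 6.
φ(13^3) = 13^2·(13−1) = 169·12 = 2028.
φ(353) = 353 − 1 = 352.
φ(557) = 557 − 1 = 556.
φ(733) = 733 − 1 = 732.
Since φ is multiplicative, φ(2216470585147) = 6 · 2028 · 352 · 556 · 732 = 1743202086912.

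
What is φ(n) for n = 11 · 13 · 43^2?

φ(11) = 11 − 1 = 10.
φ(13) = 13 − 1 = 12.
φ(43^2) = 43^2 − 43^1 = 1849 − 43 = 1806.
φ(264407) = 10 × 12 × 1806 = 216720.

216720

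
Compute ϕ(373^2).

φ(139129) = 139129 · (1 − 1/373)
       = 139129 · 372/373 = 138756.

138756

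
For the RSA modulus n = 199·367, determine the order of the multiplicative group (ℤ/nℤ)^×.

For distinct primes, φ(pq) = (p−1)(q−1) = 198 × 366 = 72468.

72468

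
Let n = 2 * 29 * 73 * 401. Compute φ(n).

φ(1697834) = 1697834 · (1 − 1/2) · (1 − 1/29) · (1 − 1/73) · (1 − 1/401)
       = 1697834 · 806400/1697834 = 806400.

806400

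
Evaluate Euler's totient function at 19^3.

φ(19^3) = 19^2·(19−1) = 361·18 = 6498.

6498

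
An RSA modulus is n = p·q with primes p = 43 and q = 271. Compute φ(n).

11340

φ(n) = (p − 1)(q − 1) = (43−1)(271−1) = 42·270 = 11340.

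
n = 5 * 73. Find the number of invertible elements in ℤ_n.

φ(365) = 365 · (1 − 1/5) · (1 − 1/73)
       = 365 · 288/365 = 288.

288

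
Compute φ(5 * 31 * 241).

28800

φ(5) = 5 − 1 = 4.
φ(31) = 31 − 1 = 30.
φ(241) = 241 − 1 = 240.
φ(37355) = 4 × 30 × 240 = 28800.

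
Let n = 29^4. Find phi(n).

682892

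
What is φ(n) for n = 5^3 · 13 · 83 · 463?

φ(62447125) = 62447125 · (1 − 1/5) · (1 − 1/13) · (1 − 1/83) · (1 − 1/463)
       = 62447125 · 1818432/2497885 = 45460800.

45460800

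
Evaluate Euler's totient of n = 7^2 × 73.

3024

φ(3577) = 3577 · (1 − 1/7) · (1 − 1/73)
       = 3577 · 432/511 = 3024.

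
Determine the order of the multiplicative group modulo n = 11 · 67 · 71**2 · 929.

φ(3451436593) = 3451436593 · (1 − 1/11) · (1 − 1/67) · (1 − 1/71) · (1 − 1/929)
       = 3451436593 · 42873600/48611783 = 3044025600.

3044025600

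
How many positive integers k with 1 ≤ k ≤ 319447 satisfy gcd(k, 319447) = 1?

266112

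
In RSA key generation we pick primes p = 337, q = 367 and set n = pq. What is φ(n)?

122976

φ(pq) = (p−1)(q−1) = 336 · 366 = 122976.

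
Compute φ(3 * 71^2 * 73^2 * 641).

33436569600

φ(3) = 3 − 1 = 2.
φ(71^2) = 71^1·(71−1) = 71·70 = 4970.
φ(73^2) = 73^2 − 73^1 = 5329 − 73 = 5256.
φ(641) = 641 − 1 = 640.
Multiply: 2 · 4970 · 5256 · 640 = 33436569600.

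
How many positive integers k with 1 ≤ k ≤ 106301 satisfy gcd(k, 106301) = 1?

Factor 106301: 106301 = 13**2 * 17 * 37.
φ(13^2) = 13^2 − 13^1 = 169 − 13 = 156.
φ(17) = 17 − 1 = 16.
φ(37) = 37 − 1 = 36.
Since φ is multiplicative, φ(106301) = 156 · 16 · 36 = 89856.

89856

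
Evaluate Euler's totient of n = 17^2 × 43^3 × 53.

φ(1217808719) = 1217808719 · (1 − 1/17) · (1 − 1/43) · (1 − 1/53)
       = 1217808719 · 34944/38743 = 1098394752.

1098394752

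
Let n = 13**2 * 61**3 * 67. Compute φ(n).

φ(2570105863) = 2570105863 · (1 − 1/13) · (1 − 1/61) · (1 − 1/67)
       = 2570105863 · 47520/53131 = 2298684960.

2298684960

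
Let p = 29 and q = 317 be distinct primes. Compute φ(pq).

For distinct primes, φ(pq) = (p−1)(q−1) = 28 × 316 = 8848.

8848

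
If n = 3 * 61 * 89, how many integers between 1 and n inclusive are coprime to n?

10560

φ(3) = 3 − 1 = 2.
φ(61) = 61 − 1 = 60.
φ(89) = 89 − 1 = 88.
Since φ is multiplicative, φ(16287) = 2 · 60 · 88 = 10560.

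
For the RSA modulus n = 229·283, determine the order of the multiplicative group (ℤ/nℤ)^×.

64296

φ(pq) = (p−1)(q−1) = 228 · 282 = 64296.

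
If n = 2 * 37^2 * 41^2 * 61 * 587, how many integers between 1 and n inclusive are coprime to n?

76806316800

φ(164804510446) = 164804510446 · (1 − 1/2) · (1 − 1/37) · (1 − 1/41) · (1 − 1/61) · (1 − 1/587)
       = 164804510446 · 50630400/108638438 = 76806316800.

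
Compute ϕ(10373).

First factor: 10373 = 11 · 23 · 41.
φ(11) = 11 − 1 = 10.
φ(23) = 23 − 1 = 22.
φ(41) = 41 − 1 = 40.
Multiply: 10 · 22 · 40 = 8800.

8800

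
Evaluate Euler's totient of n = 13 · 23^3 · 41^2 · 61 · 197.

2693461478400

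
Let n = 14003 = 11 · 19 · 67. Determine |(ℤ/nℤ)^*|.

11880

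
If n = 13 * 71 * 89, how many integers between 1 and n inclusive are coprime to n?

φ(13) = 13 − 1 = 12.
φ(71) = 71 − 1 = 70.
φ(89) = 89 − 1 = 88.
φ(82147) = 12 × 70 × 88 = 73920.

73920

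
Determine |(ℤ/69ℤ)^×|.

Prime factorization: 69 = 3 × 23.
φ(69) = 69 · (1 − 1/3) · (1 − 1/23)
       = 69 · 44/69 = 44.

44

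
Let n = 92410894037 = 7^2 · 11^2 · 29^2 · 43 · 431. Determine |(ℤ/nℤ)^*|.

67751006400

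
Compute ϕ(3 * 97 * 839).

160896

φ(3) = 3 − 1 = 2.
φ(97) = 97 − 1 = 96.
φ(839) = 839 − 1 = 838.
φ(244149) = 2 × 96 × 838 = 160896.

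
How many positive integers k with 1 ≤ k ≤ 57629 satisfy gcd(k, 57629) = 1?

First factor: 57629 = 11 · 13**2 · 31.
φ(57629) = 57629 · (1 − 1/11) · (1 − 1/13) · (1 − 1/31)
       = 57629 · 3600/4433 = 46800.

46800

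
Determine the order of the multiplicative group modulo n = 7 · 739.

φ(7) = 7 − 1 = 6.
φ(739) = 739 − 1 = 738.
Since φ is multiplicative, φ(5173) = 6 · 738 = 4428.

4428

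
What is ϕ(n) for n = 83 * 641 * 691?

φ(83) = 83 − 1 = 82.
φ(641) = 641 − 1 = 640.
φ(691) = 691 − 1 = 690.
φ(36763273) = 82 × 640 × 690 = 36211200.

36211200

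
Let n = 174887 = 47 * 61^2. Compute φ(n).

φ(174887) = 174887 · (1 − 1/47) · (1 − 1/61)
       = 174887 · 2760/2867 = 168360.

168360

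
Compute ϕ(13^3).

2028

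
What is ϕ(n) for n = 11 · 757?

φ(8327) = 8327 · (1 − 1/11) · (1 − 1/757)
       = 8327 · 7560/8327 = 7560.

7560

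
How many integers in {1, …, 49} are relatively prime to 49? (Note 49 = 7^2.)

42

φ(7^2) = 7^1·(7−1) = 7·6 = 42.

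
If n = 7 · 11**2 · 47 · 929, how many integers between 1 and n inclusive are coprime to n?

φ(7) = 7 − 1 = 6.
φ(11^2) = 11^1·(11−1) = 11·10 = 110.
φ(47) = 47 − 1 = 46.
φ(929) = 929 − 1 = 928.
φ(36982561) = 6 × 110 × 46 × 928 = 28174080.

28174080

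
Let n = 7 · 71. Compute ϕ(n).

420

φ(7) = 7 − 1 = 6.
φ(71) = 71 − 1 = 70.
Multiply: 6 · 70 = 420.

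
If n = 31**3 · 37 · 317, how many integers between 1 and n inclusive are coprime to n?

φ(31^3) = 31^3 − 31^2 = 29791 − 961 = 28830.
φ(37) = 37 − 1 = 36.
φ(317) = 317 − 1 = 316.
Multiply: 28830 · 36 · 316 = 327970080.

327970080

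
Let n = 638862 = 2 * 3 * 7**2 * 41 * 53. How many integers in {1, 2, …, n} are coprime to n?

174720

φ(2) = 2 − 1 = 1.
φ(3) = 3 − 1 = 2.
φ(7^2) = 7^1·(7−1) = 7·6 = 42.
φ(41) = 41 − 1 = 40.
φ(53) = 53 − 1 = 52.
Multiply: 1 · 2 · 42 · 40 · 52 = 174720.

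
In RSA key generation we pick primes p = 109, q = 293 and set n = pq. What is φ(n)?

31536

φ(109) = 109 − 1 = 108.
φ(293) = 293 − 1 = 292.
φ(31937) = 108 × 292 = 31536.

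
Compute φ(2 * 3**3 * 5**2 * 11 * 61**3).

803736000

φ(2) = 2 − 1 = 1.
φ(3^3) = 3^3 − 3^2 = 27 − 9 = 18.
φ(5^2) = 5^1·(5−1) = 5·4 = 20.
φ(11) = 11 − 1 = 10.
φ(61^3) = 61^3 − 61^2 = 226981 − 3721 = 223260.
φ(3370667850) = 1 × 18 × 20 × 10 × 223260 = 803736000.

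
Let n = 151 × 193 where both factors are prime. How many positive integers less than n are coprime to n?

28800

φ(n) = (p − 1)(q − 1) = (151−1)(193−1) = 150·192 = 28800.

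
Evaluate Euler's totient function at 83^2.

φ(6889) = 6889 · (1 − 1/83)
       = 6889 · 82/83 = 6806.

6806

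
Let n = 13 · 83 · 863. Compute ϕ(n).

848208

φ(13) = 13 − 1 = 12.
φ(83) = 83 − 1 = 82.
φ(863) = 863 − 1 = 862.
Since φ is multiplicative, φ(931177) = 12 · 82 · 862 = 848208.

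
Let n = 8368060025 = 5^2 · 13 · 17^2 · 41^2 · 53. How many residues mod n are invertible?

φ(8368060025) = 8368060025 · (1 − 1/5) · (1 − 1/13) · (1 − 1/17) · (1 − 1/41) · (1 − 1/53)
       = 8368060025 · 1597440/2401165 = 5567078400.

5567078400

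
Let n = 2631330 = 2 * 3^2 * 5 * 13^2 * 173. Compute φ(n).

643968

φ(2631330) = 2631330 · (1 − 1/2) · (1 − 1/3) · (1 − 1/5) · (1 − 1/13) · (1 − 1/173)
       = 2631330 · 16512/67470 = 643968.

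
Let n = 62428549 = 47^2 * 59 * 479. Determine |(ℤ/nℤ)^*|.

59939288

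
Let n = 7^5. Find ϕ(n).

φ(7^5) = 7^5 − 7^4 = 16807 − 2401 = 14406.

14406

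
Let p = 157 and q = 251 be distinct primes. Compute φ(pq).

39000

φ(pq) = (p−1)(q−1) = 156 · 250 = 39000.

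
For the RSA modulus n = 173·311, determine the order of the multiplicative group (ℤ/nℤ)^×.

φ(n) = (p − 1)(q − 1) = (173−1)(311−1) = 172·310 = 53320.

53320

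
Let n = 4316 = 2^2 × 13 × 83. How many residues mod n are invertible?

1968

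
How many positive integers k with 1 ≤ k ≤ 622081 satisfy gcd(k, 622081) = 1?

532224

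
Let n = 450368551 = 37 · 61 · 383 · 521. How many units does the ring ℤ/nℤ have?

429062400

φ(37) = 37 − 1 = 36.
φ(61) = 61 − 1 = 60.
φ(383) = 383 − 1 = 382.
φ(521) = 521 − 1 = 520.
Since φ is multiplicative, φ(450368551) = 36 · 60 · 382 · 520 = 429062400.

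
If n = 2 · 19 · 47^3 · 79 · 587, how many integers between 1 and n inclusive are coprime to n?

φ(182954191202) = 182954191202 · (1 − 1/2) · (1 − 1/19) · (1 − 1/47) · (1 − 1/79) · (1 − 1/587)
       = 182954191202 · 37846224/82822178 = 83602308816.

83602308816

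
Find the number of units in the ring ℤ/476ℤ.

192

Factor 476: 476 = 2^2 · 7 · 17.
φ(476) = 476 · (1 − 1/2) · (1 − 1/7) · (1 − 1/17)
       = 476 · 96/238 = 192.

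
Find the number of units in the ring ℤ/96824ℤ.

36288

First factor: 96824 = 2**3 · 7**2 · 13 · 19.
φ(2^3) = 2^3 − 2^2 = 8 − 4 = 4.
φ(7^2) = 7^2 − 7^1 = 49 − 7 = 42.
φ(13) = 13 − 1 = 12.
φ(19) = 19 − 1 = 18.
φ(96824) = 4 × 42 × 12 × 18 = 36288.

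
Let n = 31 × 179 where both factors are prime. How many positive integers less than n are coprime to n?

5340

φ(n) = (p − 1)(q − 1) = (31−1)(179−1) = 30·178 = 5340.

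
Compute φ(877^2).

768252

φ(769129) = 769129 · (1 − 1/877)
       = 769129 · 876/877 = 768252.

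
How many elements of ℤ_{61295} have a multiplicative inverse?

42240

61295 = 5 × 13 × 23 × 41.
φ(5) = 5 − 1 = 4.
φ(13) = 13 − 1 = 12.
φ(23) = 23 − 1 = 22.
φ(41) = 41 − 1 = 40.
Since φ is multiplicative, φ(61295) = 4 · 12 · 22 · 40 = 42240.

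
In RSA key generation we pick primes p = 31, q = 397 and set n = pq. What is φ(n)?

φ(n) = (p − 1)(q − 1) = (31−1)(397−1) = 30·396 = 11880.

11880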